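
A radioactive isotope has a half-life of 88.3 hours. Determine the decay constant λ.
λ = ln(2)/t½ = 0.00785 hour⁻¹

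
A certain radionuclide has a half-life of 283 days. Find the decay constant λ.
λ = ln(2)/t½ = 0.002449 day⁻¹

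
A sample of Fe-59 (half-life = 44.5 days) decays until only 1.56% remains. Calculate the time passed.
t = t½ × log₂(N₀/N) = 267.1 days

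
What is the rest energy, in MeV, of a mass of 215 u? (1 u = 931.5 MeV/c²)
E = mc² = 2.003e5 MeV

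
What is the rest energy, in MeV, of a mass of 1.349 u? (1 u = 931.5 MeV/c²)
E = mc² = 1257 MeV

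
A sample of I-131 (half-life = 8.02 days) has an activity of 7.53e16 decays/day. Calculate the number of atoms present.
N = A/λ = 8.713e17 atoms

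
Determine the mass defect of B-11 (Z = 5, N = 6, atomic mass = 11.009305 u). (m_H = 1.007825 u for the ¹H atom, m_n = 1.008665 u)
Δm = Z·m_H + N·m_n − M = 0.08181 u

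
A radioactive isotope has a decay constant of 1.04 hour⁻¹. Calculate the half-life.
t½ = ln(2)/λ = 0.6665 hours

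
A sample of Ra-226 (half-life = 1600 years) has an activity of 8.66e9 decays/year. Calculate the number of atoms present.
N = A/λ = 1.999e13 atoms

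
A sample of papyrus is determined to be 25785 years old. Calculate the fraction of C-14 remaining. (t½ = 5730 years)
N/N₀ = (1/2)^(t/t½) = 0.04419 = 4.42%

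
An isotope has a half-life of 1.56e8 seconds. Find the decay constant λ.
λ = ln(2)/t½ = 4.443e-9 second⁻¹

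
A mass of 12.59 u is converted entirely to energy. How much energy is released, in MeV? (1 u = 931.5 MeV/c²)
E = mc² = 11730 MeV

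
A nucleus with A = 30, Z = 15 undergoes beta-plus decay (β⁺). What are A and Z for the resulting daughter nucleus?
Daughter: A = 30, Z = 14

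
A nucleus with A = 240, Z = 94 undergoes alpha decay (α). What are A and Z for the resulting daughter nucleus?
Daughter: A = 236, Z = 92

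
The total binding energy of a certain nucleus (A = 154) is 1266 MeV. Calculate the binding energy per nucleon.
B.E./A = 1266/154 = 8.221 MeV/nucleon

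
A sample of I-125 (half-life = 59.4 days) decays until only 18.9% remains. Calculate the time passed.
t = t½ × log₂(N₀/N) = 142.8 days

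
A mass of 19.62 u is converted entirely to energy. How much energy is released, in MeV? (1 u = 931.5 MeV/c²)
E = mc² = 18280 MeV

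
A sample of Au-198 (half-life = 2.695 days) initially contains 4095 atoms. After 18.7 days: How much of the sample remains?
N = N₀(1/2)^(t/t½) = 33.38 atoms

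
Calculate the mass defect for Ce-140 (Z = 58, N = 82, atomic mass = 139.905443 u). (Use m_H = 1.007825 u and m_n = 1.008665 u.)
Δm = Z·m_H + N·m_n − M = 1.259 u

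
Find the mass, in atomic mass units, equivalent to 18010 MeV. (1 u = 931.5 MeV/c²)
m = E/c² = 19.33 u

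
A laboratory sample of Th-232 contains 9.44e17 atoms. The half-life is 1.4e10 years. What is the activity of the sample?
A = λN = 4.674e7 decays/year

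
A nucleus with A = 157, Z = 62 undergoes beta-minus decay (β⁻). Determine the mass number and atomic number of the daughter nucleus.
Daughter: A = 157, Z = 63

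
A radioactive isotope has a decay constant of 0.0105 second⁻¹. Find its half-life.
t½ = ln(2)/λ = 66.01 seconds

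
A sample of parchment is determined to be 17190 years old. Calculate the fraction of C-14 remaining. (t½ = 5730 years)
N/N₀ = (1/2)^(t/t½) = 0.125 = 12.5%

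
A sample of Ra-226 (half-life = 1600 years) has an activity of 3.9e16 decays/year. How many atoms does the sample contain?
N = A/λ = 9.002e19 atoms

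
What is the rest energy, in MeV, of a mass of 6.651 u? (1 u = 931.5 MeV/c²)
E = mc² = 6195 MeV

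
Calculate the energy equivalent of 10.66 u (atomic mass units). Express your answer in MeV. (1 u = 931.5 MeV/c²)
E = mc² = 9930 MeV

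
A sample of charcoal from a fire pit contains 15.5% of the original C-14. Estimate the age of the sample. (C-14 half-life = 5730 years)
Age = t½ × log₂(1/ratio) = 15410 years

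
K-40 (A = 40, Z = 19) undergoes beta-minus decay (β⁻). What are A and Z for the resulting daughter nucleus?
Daughter: A = 40, Z = 20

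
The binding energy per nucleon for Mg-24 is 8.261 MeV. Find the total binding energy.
B.E. = 8.261 × 24 = 198.3 MeV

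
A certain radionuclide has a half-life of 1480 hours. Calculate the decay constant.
λ = ln(2)/t½ = 4.683e-4 hour⁻¹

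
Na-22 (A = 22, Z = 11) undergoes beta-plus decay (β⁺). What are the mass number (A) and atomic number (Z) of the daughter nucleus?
Daughter: A = 22, Z = 10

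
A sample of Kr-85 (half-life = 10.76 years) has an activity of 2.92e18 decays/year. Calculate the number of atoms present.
N = A/λ = 4.533e19 atoms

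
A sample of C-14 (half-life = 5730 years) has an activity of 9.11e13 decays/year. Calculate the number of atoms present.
N = A/λ = 7.531e17 atoms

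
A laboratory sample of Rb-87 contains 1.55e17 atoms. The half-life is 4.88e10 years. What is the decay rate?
A = λN = 2.202e6 decays/year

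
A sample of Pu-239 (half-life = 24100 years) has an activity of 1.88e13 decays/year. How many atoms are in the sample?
N = A/λ = 6.537e17 atoms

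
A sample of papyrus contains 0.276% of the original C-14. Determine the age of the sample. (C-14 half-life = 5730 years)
Age = t½ × log₂(1/ratio) = 48710 years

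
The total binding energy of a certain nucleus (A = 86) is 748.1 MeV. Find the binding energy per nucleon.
B.E./A = 748.1/86 = 8.699 MeV/nucleon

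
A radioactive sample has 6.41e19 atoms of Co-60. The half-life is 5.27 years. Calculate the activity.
A = λN = 8.431e18 decays/year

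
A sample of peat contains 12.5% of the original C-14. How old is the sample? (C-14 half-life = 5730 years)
Age = t½ × log₂(1/ratio) = 17190 years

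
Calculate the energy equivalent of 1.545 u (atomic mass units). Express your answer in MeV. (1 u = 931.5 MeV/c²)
E = mc² = 1439 MeV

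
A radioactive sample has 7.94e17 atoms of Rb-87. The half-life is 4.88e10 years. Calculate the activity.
A = λN = 1.128e7 decays/year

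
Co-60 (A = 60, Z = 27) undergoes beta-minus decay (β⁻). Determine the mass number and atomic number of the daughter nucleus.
Daughter: A = 60, Z = 28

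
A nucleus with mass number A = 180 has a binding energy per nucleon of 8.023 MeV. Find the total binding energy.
B.E. = 8.023 × 180 = 1444 MeV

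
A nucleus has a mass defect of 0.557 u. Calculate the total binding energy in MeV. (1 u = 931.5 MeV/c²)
B.E. = Δm × 931.5 = 518.8 MeV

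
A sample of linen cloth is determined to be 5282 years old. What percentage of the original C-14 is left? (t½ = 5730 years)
N/N₀ = (1/2)^(t/t½) = 0.5278 = 52.8%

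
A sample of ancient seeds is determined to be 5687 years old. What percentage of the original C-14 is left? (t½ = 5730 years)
N/N₀ = (1/2)^(t/t½) = 0.5026 = 50.3%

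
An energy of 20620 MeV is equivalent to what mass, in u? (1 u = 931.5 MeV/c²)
m = E/c² = 22.14 u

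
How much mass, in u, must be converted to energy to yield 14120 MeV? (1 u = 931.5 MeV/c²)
m = E/c² = 15.16 u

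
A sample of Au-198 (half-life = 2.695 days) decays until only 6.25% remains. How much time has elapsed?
t = t½ × log₂(N₀/N) = 10.78 days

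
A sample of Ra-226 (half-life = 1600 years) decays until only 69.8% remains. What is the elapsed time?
t = t½ × log₂(N₀/N) = 829.9 years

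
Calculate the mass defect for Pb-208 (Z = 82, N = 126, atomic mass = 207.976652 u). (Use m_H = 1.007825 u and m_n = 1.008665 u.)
Δm = Z·m_H + N·m_n − M = 1.757 u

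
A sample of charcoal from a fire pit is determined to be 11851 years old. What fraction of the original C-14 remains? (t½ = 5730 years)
N/N₀ = (1/2)^(t/t½) = 0.2385 = 23.8%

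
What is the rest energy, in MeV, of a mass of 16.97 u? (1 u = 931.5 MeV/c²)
E = mc² = 15810 MeV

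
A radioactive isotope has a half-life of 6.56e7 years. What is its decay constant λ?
λ = ln(2)/t½ = 1.057e-8 year⁻¹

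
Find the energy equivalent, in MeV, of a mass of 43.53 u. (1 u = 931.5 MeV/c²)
E = mc² = 40550 MeV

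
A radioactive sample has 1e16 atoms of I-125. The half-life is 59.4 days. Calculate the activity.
A = λN = 1.167e14 decays/day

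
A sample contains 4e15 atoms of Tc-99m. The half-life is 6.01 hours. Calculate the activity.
A = λN = 4.613e14 decays/hour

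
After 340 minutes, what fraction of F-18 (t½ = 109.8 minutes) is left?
N/N₀ = (1/2)^(t/t½) = 0.1169 = 11.7%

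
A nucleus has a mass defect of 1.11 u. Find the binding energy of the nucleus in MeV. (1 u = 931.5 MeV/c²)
B.E. = Δm × 931.5 = 1034 MeV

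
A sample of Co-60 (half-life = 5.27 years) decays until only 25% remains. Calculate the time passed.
t = t½ × log₂(N₀/N) = 10.54 years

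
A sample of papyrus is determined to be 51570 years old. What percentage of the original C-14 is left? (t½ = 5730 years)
N/N₀ = (1/2)^(t/t½) = 0.001953 = 0.195%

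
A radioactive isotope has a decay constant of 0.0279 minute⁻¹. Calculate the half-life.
t½ = ln(2)/λ = 24.84 minutes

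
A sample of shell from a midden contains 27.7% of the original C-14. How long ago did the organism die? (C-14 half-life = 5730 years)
Age = t½ × log₂(1/ratio) = 10610 years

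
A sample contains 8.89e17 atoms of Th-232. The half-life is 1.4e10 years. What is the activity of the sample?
A = λN = 4.401e7 decays/year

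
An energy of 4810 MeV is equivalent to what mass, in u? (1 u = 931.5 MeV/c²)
m = E/c² = 5.164 u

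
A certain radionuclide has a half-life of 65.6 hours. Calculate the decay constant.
λ = ln(2)/t½ = 0.01057 hour⁻¹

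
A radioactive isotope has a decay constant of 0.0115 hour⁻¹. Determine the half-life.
t½ = ln(2)/λ = 60.27 hours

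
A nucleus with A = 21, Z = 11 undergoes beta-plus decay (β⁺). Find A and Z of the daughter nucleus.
Daughter: A = 21, Z = 10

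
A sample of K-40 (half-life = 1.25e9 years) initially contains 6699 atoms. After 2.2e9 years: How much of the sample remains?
N = N₀(1/2)^(t/t½) = 1978 atoms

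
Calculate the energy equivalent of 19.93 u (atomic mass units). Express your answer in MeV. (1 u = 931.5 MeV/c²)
E = mc² = 18560 MeV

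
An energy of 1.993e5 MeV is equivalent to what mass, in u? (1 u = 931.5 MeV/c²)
m = E/c² = 214 u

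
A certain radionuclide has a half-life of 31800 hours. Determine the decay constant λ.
λ = ln(2)/t½ = 2.18e-5 hour⁻¹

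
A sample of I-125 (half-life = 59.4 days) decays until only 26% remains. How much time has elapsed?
t = t½ × log₂(N₀/N) = 115.4 days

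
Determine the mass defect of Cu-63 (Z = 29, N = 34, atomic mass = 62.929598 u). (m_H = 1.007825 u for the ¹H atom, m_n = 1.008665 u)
Δm = Z·m_H + N·m_n − M = 0.5919 u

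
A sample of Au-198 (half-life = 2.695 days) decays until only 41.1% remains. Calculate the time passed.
t = t½ × log₂(N₀/N) = 3.457 days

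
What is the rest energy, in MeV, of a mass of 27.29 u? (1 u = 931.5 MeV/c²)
E = mc² = 25420 MeV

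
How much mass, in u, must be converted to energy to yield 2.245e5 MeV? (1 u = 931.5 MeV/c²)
m = E/c² = 241 u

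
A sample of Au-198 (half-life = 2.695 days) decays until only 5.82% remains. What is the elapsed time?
t = t½ × log₂(N₀/N) = 11.06 days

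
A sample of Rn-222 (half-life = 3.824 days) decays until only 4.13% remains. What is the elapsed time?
t = t½ × log₂(N₀/N) = 17.58 days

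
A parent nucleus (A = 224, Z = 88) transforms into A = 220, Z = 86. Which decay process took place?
ΔA = -4, ΔZ = -2 ⇒ alpha decay (α)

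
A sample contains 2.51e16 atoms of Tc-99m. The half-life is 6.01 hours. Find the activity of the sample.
A = λN = 2.895e15 decays/hour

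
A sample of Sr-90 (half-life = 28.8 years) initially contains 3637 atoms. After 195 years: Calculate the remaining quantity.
N = N₀(1/2)^(t/t½) = 33.31 atoms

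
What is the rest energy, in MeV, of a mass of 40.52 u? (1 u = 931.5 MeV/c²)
E = mc² = 37740 MeV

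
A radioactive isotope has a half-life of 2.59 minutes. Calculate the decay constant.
λ = ln(2)/t½ = 0.2676 minute⁻¹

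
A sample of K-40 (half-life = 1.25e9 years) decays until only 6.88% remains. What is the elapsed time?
t = t½ × log₂(N₀/N) = 4.827e9 years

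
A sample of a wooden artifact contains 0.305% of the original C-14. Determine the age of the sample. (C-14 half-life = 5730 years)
Age = t½ × log₂(1/ratio) = 47890 years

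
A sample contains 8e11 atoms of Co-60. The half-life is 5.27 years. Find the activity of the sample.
A = λN = 1.052e11 decays/year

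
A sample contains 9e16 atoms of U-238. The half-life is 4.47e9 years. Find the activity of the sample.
A = λN = 1.396e7 decays/year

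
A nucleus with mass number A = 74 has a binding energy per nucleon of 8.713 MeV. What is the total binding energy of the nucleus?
B.E. = 8.713 × 74 = 644.8 MeV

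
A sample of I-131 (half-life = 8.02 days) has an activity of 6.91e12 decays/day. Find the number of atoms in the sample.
N = A/λ = 7.995e13 atoms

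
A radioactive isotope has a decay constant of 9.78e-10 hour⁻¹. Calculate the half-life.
t½ = ln(2)/λ = 7.087e8 hours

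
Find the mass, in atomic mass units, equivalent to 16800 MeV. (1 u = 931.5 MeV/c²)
m = E/c² = 18.04 u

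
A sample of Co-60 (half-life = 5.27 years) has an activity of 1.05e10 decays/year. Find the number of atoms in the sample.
N = A/λ = 7.983e10 atoms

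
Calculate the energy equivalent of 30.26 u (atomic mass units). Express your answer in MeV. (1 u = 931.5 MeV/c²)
E = mc² = 28190 MeV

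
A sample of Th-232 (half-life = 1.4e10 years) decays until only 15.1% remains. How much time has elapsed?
t = t½ × log₂(N₀/N) = 3.818e10 years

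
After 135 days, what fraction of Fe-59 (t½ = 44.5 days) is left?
N/N₀ = (1/2)^(t/t½) = 0.1221 = 12.2%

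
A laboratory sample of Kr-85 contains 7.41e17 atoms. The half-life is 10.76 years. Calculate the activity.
A = λN = 4.773e16 decays/year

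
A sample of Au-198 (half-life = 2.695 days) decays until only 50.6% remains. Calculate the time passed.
t = t½ × log₂(N₀/N) = 2.649 days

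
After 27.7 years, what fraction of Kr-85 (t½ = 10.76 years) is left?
N/N₀ = (1/2)^(t/t½) = 0.1679 = 16.8%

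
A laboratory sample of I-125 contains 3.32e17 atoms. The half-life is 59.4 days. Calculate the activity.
A = λN = 3.874e15 decays/day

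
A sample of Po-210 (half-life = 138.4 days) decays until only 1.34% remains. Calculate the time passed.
t = t½ × log₂(N₀/N) = 861.1 days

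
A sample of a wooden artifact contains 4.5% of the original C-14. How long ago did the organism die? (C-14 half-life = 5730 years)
Age = t½ × log₂(1/ratio) = 25640 years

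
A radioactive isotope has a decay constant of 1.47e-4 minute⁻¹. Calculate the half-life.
t½ = ln(2)/λ = 4715 minutes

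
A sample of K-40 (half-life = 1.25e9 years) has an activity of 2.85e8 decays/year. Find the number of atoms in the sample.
N = A/λ = 5.14e17 atoms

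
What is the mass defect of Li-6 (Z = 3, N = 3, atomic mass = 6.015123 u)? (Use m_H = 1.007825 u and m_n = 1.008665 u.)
Δm = Z·m_H + N·m_n − M = 0.03435 u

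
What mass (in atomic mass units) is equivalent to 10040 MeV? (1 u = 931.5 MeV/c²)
m = E/c² = 10.78 u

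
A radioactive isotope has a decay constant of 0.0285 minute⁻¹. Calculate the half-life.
t½ = ln(2)/λ = 24.32 minutes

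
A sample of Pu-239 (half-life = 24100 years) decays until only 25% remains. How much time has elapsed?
t = t½ × log₂(N₀/N) = 48200 years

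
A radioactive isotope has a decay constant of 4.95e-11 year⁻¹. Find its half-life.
t½ = ln(2)/λ = 1.4e10 years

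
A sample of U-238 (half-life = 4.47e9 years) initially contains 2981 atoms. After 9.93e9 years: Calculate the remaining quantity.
N = N₀(1/2)^(t/t½) = 639.2 atoms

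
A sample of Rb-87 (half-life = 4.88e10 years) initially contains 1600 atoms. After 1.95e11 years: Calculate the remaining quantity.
N = N₀(1/2)^(t/t½) = 100.3 atoms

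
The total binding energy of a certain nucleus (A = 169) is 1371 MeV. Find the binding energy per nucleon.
B.E./A = 1371/169 = 8.112 MeV/nucleon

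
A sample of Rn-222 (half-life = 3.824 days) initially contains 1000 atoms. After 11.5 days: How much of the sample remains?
N = N₀(1/2)^(t/t½) = 124.4 atoms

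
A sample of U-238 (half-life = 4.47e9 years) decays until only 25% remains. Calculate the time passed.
t = t½ × log₂(N₀/N) = 8.94e9 years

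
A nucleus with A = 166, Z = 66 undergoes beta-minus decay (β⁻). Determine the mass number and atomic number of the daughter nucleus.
Daughter: A = 166, Z = 67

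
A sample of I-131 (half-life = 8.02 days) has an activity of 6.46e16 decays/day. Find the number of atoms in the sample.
N = A/λ = 7.474e17 atoms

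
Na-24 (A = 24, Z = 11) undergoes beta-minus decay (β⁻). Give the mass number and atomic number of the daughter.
Daughter: A = 24, Z = 12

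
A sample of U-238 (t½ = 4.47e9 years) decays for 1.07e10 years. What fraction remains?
N/N₀ = (1/2)^(t/t½) = 0.1903 = 19%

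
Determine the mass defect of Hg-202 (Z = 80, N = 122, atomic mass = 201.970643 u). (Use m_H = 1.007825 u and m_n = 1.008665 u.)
Δm = Z·m_H + N·m_n − M = 1.712 u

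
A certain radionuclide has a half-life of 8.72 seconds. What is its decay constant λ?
λ = ln(2)/t½ = 0.07949 second⁻¹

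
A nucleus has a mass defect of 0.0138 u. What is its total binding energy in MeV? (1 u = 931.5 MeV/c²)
B.E. = Δm × 931.5 = 12.85 MeV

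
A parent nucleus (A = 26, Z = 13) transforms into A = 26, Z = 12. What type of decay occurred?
ΔA = 0, ΔZ = -1 ⇒ beta-plus decay (β⁺) or electron capture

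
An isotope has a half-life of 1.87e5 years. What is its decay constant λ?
λ = ln(2)/t½ = 3.707e-6 year⁻¹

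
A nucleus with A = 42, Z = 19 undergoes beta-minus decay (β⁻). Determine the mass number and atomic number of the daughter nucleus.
Daughter: A = 42, Z = 20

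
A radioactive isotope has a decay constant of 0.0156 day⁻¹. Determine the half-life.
t½ = ln(2)/λ = 44.43 days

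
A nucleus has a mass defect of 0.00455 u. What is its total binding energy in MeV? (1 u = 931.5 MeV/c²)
B.E. = Δm × 931.5 = 4.238 MeV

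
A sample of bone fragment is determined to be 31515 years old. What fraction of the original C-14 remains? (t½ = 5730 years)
N/N₀ = (1/2)^(t/t½) = 0.0221 = 2.21%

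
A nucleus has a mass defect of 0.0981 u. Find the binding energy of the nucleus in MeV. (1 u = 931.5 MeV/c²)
B.E. = Δm × 931.5 = 91.38 MeV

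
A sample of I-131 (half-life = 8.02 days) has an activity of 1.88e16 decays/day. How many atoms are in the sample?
N = A/λ = 2.175e17 atoms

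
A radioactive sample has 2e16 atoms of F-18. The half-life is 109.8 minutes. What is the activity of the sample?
A = λN = 1.263e14 decays/minute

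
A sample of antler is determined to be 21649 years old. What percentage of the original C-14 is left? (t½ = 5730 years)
N/N₀ = (1/2)^(t/t½) = 0.07289 = 7.29%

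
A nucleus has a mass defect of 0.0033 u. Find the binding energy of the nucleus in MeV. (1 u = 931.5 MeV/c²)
B.E. = Δm × 931.5 = 3.074 MeV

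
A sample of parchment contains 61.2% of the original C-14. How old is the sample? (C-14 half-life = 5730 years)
Age = t½ × log₂(1/ratio) = 4059 years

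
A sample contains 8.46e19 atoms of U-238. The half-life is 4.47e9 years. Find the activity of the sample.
A = λN = 1.312e10 decays/year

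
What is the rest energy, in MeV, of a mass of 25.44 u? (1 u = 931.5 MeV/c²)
E = mc² = 23700 MeV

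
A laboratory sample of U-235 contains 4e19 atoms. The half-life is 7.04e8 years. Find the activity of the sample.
A = λN = 3.938e10 decays/year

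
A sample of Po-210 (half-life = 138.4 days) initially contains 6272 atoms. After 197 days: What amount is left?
N = N₀(1/2)^(t/t½) = 2338 atoms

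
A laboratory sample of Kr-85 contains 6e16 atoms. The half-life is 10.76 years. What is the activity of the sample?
A = λN = 3.865e15 decays/year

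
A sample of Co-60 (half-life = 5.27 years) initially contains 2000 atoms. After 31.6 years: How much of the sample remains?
N = N₀(1/2)^(t/t½) = 31.33 atoms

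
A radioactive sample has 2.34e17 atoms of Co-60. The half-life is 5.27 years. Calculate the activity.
A = λN = 3.078e16 decays/year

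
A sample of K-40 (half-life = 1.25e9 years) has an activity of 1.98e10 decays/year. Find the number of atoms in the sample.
N = A/λ = 3.571e19 atoms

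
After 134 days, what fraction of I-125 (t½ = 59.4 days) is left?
N/N₀ = (1/2)^(t/t½) = 0.2094 = 20.9%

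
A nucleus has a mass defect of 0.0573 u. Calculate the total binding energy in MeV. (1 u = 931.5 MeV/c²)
B.E. = Δm × 931.5 = 53.37 MeV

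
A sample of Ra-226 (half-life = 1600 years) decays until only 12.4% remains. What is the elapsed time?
t = t½ × log₂(N₀/N) = 4819 years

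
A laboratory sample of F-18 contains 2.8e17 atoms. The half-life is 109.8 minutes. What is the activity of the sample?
A = λN = 1.768e15 decays/minute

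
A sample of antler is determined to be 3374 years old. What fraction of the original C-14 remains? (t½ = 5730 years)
N/N₀ = (1/2)^(t/t½) = 0.6649 = 66.5%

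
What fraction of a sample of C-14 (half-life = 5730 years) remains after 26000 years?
N/N₀ = (1/2)^(t/t½) = 0.04306 = 4.31%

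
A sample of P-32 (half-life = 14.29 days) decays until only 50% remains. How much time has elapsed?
t = t½ × log₂(N₀/N) = 14.29 days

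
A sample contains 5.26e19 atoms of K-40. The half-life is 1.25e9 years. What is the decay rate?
A = λN = 2.917e10 decays/year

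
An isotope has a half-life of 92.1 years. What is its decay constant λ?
λ = ln(2)/t½ = 0.007526 year⁻¹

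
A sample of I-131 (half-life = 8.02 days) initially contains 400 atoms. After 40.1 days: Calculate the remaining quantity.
N = N₀(1/2)^(t/t½) = 12.5 atoms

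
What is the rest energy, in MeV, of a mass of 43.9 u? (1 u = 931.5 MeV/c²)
E = mc² = 40890 MeV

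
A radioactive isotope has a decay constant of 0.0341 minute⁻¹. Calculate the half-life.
t½ = ln(2)/λ = 20.33 minutes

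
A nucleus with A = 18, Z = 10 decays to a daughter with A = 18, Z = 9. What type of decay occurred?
ΔA = 0, ΔZ = -1 ⇒ beta-plus decay (β⁺) or electron capture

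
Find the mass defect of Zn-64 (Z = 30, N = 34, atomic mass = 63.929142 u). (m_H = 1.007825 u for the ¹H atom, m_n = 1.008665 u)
Δm = Z·m_H + N·m_n − M = 0.6002 u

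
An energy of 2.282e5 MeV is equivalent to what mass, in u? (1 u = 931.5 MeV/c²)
m = E/c² = 245 u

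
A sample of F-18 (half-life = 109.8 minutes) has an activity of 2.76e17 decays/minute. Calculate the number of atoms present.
N = A/λ = 4.372e19 atoms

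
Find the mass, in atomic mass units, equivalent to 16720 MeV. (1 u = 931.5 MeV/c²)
m = E/c² = 17.95 u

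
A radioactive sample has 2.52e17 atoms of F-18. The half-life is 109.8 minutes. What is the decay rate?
A = λN = 1.591e15 decays/minute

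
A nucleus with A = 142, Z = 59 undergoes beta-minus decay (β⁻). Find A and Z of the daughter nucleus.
Daughter: A = 142, Z = 60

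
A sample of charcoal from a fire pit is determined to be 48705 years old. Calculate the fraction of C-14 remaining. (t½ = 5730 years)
N/N₀ = (1/2)^(t/t½) = 0.002762 = 0.276%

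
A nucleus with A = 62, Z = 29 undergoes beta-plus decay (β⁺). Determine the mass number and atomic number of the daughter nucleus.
Daughter: A = 62, Z = 28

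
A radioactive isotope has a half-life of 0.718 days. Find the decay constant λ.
λ = ln(2)/t½ = 0.9654 day⁻¹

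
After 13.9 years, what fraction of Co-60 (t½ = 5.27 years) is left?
N/N₀ = (1/2)^(t/t½) = 0.1607 = 16.1%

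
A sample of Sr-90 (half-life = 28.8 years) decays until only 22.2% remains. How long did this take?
t = t½ × log₂(N₀/N) = 62.54 years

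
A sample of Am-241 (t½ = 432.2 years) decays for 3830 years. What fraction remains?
N/N₀ = (1/2)^(t/t½) = 0.00215 = 0.215%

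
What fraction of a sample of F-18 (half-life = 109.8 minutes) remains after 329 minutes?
N/N₀ = (1/2)^(t/t½) = 0.1253 = 12.5%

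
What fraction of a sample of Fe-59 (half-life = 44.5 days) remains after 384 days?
N/N₀ = (1/2)^(t/t½) = 0.002526 = 0.253%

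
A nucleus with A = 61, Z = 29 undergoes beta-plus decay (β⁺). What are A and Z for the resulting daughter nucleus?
Daughter: A = 61, Z = 28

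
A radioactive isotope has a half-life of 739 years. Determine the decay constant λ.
λ = ln(2)/t½ = 9.38e-4 year⁻¹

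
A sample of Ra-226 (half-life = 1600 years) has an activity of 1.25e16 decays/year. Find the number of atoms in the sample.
N = A/λ = 2.885e19 atoms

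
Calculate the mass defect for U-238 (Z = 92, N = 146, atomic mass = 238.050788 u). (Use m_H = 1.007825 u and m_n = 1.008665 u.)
Δm = Z·m_H + N·m_n − M = 1.934 u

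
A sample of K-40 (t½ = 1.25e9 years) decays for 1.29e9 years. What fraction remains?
N/N₀ = (1/2)^(t/t½) = 0.489 = 48.9%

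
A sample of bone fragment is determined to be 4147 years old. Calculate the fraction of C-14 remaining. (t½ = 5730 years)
N/N₀ = (1/2)^(t/t½) = 0.6055 = 60.6%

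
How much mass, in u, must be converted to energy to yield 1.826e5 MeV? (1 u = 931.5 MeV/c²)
m = E/c² = 196 u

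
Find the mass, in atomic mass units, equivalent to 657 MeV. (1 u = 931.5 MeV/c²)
m = E/c² = 0.7053 u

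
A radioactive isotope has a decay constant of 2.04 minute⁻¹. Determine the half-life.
t½ = ln(2)/λ = 0.3398 minutes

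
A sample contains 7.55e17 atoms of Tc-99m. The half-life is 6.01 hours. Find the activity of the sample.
A = λN = 8.708e16 decays/hour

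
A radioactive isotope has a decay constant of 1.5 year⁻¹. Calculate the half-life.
t½ = ln(2)/λ = 0.4621 years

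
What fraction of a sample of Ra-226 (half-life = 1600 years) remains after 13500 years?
N/N₀ = (1/2)^(t/t½) = 0.002884 = 0.288%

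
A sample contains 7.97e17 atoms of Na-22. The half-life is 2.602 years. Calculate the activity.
A = λN = 2.123e17 decays/year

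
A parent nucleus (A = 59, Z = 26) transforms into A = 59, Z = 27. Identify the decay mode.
ΔA = 0, ΔZ = +1 ⇒ beta-minus decay (β⁻)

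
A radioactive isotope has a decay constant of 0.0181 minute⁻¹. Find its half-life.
t½ = ln(2)/λ = 38.3 minutes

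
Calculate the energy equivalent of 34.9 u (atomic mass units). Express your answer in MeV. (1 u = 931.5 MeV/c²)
E = mc² = 32510 MeV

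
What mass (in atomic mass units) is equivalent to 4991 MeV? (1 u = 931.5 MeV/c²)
m = E/c² = 5.358 u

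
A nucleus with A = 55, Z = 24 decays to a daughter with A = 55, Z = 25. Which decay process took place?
ΔA = 0, ΔZ = +1 ⇒ beta-minus decay (β⁻)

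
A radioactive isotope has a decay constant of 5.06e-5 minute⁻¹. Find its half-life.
t½ = ln(2)/λ = 13700 minutes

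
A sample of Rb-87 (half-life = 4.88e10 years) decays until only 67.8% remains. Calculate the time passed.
t = t½ × log₂(N₀/N) = 2.736e10 years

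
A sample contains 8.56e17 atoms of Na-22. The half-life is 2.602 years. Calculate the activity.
A = λN = 2.28e17 decays/year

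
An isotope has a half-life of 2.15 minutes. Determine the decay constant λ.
λ = ln(2)/t½ = 0.3224 minute⁻¹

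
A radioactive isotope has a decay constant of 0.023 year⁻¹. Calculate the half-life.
t½ = ln(2)/λ = 30.14 years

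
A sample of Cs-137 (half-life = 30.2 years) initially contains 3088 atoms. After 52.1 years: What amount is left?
N = N₀(1/2)^(t/t½) = 934 atoms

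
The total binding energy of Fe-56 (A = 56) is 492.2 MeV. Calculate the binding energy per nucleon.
B.E./A = 492.2/56 = 8.789 MeV/nucleon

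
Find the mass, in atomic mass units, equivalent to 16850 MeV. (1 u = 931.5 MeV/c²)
m = E/c² = 18.09 u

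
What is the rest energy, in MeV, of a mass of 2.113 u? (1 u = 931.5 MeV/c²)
E = mc² = 1968 MeV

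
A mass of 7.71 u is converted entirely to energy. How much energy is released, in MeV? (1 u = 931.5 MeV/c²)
E = mc² = 7182 MeV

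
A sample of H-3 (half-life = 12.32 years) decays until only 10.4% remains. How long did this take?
t = t½ × log₂(N₀/N) = 40.23 years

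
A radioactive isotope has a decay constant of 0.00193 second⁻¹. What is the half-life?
t½ = ln(2)/λ = 359.1 seconds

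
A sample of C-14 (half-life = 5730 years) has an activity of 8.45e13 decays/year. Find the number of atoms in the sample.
N = A/λ = 6.985e17 atoms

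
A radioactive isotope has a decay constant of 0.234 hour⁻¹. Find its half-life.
t½ = ln(2)/λ = 2.962 hours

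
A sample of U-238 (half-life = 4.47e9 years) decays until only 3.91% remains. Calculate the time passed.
t = t½ × log₂(N₀/N) = 2.09e10 years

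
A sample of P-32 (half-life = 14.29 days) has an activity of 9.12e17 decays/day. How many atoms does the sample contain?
N = A/λ = 1.88e19 atoms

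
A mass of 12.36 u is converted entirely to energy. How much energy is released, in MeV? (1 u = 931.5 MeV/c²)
E = mc² = 11510 MeV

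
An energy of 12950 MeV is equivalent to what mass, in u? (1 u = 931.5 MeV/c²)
m = E/c² = 13.9 u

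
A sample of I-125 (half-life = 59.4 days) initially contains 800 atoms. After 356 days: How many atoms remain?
N = N₀(1/2)^(t/t½) = 12.56 atoms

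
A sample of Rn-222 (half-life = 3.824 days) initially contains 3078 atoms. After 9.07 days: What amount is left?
N = N₀(1/2)^(t/t½) = 594.7 atoms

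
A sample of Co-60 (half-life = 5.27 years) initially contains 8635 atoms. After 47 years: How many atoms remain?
N = N₀(1/2)^(t/t½) = 17.85 atoms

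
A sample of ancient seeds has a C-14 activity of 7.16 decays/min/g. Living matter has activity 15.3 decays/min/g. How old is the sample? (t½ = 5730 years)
Age = t½ × log₂(A₀/A) = 6277 years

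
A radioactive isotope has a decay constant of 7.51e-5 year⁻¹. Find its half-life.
t½ = ln(2)/λ = 9230 years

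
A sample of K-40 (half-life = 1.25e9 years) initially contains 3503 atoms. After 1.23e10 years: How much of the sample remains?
N = N₀(1/2)^(t/t½) = 3.822 atoms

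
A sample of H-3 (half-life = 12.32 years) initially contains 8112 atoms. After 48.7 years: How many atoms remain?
N = N₀(1/2)^(t/t½) = 523.8 atoms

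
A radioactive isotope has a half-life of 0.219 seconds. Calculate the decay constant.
λ = ln(2)/t½ = 3.165 second⁻¹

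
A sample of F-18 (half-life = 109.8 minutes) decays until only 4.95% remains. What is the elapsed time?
t = t½ × log₂(N₀/N) = 476.1 minutes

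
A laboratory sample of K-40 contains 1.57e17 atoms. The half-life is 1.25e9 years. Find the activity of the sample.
A = λN = 8.706e7 decays/year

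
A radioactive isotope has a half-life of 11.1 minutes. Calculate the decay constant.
λ = ln(2)/t½ = 0.06245 minute⁻¹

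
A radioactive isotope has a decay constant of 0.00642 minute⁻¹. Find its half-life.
t½ = ln(2)/λ = 108 minutes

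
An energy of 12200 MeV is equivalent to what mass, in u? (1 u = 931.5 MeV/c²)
m = E/c² = 13.1 u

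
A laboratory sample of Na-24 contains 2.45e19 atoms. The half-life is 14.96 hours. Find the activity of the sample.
A = λN = 1.135e18 decays/hour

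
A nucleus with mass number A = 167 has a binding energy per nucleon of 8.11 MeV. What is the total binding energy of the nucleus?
B.E. = 8.11 × 167 = 1354 MeV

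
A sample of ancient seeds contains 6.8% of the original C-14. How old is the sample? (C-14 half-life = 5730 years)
Age = t½ × log₂(1/ratio) = 22220 years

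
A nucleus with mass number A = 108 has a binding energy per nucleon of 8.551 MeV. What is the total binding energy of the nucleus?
B.E. = 8.551 × 108 = 923.5 MeV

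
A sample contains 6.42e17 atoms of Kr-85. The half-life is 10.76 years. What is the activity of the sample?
A = λN = 4.136e16 decays/year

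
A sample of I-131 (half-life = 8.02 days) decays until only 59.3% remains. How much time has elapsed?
t = t½ × log₂(N₀/N) = 6.046 days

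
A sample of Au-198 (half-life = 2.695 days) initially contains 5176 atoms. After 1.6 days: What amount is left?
N = N₀(1/2)^(t/t½) = 3430 atoms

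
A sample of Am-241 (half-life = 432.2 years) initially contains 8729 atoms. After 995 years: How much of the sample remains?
N = N₀(1/2)^(t/t½) = 1770 atoms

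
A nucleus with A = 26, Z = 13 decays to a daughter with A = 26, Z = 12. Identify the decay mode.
ΔA = 0, ΔZ = -1 ⇒ beta-plus decay (β⁺) or electron capture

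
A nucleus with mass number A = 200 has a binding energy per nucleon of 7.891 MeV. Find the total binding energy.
B.E. = 7.891 × 200 = 1578 MeV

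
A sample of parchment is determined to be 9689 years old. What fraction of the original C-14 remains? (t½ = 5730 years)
N/N₀ = (1/2)^(t/t½) = 0.3097 = 31%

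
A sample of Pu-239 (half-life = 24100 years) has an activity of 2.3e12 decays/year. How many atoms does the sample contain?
N = A/λ = 7.997e16 atoms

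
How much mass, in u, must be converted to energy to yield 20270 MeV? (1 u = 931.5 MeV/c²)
m = E/c² = 21.76 u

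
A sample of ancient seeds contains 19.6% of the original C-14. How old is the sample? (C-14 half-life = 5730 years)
Age = t½ × log₂(1/ratio) = 13470 years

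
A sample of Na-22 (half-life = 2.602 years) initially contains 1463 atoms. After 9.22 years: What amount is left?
N = N₀(1/2)^(t/t½) = 125.5 atoms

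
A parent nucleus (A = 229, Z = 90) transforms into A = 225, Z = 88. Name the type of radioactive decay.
ΔA = -4, ΔZ = -2 ⇒ alpha decay (α)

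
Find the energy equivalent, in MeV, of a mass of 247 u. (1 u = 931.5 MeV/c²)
E = mc² = 2.301e5 MeV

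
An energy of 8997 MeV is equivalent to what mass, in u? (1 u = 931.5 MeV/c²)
m = E/c² = 9.659 u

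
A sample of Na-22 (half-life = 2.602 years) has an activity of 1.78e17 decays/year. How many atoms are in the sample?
N = A/λ = 6.682e17 atoms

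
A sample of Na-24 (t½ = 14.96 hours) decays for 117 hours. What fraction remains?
N/N₀ = (1/2)^(t/t½) = 0.004423 = 0.442%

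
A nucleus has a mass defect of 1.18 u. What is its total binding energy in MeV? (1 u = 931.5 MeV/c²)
B.E. = Δm × 931.5 = 1099 MeV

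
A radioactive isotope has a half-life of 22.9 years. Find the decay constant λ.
λ = ln(2)/t½ = 0.03027 year⁻¹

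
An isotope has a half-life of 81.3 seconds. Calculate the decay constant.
λ = ln(2)/t½ = 0.008526 second⁻¹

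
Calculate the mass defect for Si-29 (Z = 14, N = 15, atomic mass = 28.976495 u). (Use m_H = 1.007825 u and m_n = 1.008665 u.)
Δm = Z·m_H + N·m_n − M = 0.263 u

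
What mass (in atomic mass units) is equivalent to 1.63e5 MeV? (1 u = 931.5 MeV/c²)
m = E/c² = 175 u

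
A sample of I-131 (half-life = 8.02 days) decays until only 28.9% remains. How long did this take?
t = t½ × log₂(N₀/N) = 14.36 days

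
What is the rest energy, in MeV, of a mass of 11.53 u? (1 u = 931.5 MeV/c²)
E = mc² = 10740 MeV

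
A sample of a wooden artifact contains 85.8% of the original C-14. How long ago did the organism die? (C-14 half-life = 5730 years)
Age = t½ × log₂(1/ratio) = 1266 years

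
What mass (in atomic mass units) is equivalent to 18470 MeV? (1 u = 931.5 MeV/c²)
m = E/c² = 19.83 u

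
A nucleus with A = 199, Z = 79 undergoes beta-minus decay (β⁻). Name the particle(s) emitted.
β⁻: electron (e⁻) + antineutrino (ν̄ₑ)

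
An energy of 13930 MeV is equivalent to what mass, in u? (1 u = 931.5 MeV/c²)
m = E/c² = 14.95 u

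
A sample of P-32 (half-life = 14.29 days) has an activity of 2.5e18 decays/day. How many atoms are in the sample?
N = A/λ = 5.154e19 atoms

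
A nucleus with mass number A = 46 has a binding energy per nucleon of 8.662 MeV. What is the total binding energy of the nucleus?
B.E. = 8.662 × 46 = 398.5 MeV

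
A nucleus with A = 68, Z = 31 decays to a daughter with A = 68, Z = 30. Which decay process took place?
ΔA = 0, ΔZ = -1 ⇒ beta-plus decay (β⁺) or electron capture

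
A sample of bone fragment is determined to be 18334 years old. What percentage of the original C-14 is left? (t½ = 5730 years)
N/N₀ = (1/2)^(t/t½) = 0.1088 = 10.9%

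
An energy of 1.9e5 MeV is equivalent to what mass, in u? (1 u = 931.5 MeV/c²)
m = E/c² = 204 u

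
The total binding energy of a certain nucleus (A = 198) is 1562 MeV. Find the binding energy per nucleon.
B.E./A = 1562/198 = 7.889 MeV/nucleon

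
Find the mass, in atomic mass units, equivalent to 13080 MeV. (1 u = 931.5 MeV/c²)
m = E/c² = 14.04 u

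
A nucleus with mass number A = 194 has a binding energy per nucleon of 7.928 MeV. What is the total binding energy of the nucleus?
B.E. = 7.928 × 194 = 1538 MeV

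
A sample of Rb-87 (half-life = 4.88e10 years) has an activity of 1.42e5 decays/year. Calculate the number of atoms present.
N = A/λ = 9.997e15 atoms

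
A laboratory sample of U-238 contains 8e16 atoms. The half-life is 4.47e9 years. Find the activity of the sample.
A = λN = 1.241e7 decays/year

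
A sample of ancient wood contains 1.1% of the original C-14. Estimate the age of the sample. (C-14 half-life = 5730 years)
Age = t½ × log₂(1/ratio) = 37280 years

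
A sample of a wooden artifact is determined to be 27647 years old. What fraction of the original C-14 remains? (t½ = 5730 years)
N/N₀ = (1/2)^(t/t½) = 0.03528 = 3.53%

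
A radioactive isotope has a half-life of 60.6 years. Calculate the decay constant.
λ = ln(2)/t½ = 0.01144 year⁻¹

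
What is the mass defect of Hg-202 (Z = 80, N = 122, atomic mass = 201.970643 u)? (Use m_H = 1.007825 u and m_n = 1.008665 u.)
Δm = Z·m_H + N·m_n − M = 1.712 u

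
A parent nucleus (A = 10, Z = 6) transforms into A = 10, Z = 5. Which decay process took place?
ΔA = 0, ΔZ = -1 ⇒ beta-plus decay (β⁺) or electron capture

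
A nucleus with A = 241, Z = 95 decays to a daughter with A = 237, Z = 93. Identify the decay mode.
ΔA = -4, ΔZ = -2 ⇒ alpha decay (α)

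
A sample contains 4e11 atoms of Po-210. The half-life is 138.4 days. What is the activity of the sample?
A = λN = 2.003e9 decays/day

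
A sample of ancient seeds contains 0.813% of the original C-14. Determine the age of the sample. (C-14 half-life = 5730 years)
Age = t½ × log₂(1/ratio) = 39780 years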